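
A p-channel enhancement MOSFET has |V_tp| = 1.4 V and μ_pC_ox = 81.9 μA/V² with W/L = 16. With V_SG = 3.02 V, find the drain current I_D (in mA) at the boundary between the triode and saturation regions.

I_D = 1.72 mA

At the boundary V_SD = V_ov = V_SG − |V_tp| = 3.02 − 1.4 = 1.62 V.
k_p = μ_pC_ox · (W/L) = 1.31 mA/V².
I_D = ½ k_p V_ov² = 0.5 × 1.31 × 1.62² = 1.72 mA.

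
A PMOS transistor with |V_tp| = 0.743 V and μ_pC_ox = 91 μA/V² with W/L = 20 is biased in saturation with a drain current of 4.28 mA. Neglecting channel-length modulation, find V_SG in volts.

k_p = μ_pC_ox · (W/L) = 1.82 mA/V².
In saturation I_D = ½ k_p (V_SG − |V_tp|)², so V_SG − |V_tp| = √(2 I_D / k_p) = √(2 × 4.28 / 1.82) = 2.17 V.
V_SG = 0.743 + 2.17 = 2.91 V.

V_SG = 2.91 V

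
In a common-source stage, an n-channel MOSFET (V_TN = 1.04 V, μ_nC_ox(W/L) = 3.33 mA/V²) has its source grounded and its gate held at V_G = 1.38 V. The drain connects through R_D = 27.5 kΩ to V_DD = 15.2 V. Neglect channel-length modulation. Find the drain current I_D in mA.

I_D = 0.192 mA

V_GS = V_G = 1.38 V, so V_ov = 1.38 − 1.04 = 0.34 V.
Assume saturation: I_D = ½ k_n V_ov² = 0.5 × 3.33 × 0.34² = 0.192 mA, giving V_DS = V_DD − I_D R_D = 15.2 − 0.192 × 27.5 = 9.91 V.
V_DS = 9.91 V ≥ V_ov = 0.34 V, confirming saturation.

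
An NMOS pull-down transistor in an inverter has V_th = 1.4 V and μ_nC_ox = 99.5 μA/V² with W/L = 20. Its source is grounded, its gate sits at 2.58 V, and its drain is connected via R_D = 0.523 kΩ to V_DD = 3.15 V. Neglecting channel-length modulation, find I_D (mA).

V_GS = V_G = 2.58 V, so V_ov = 2.58 − 1.4 = 1.18 V.
k_n = μ_nC_ox · (W/L) = 1.99 mA/V².
Assume saturation: I_D = ½ k_n V_ov² = 0.5 × 1.99 × 1.18² = 1.39 mA, giving V_DS = V_DD − I_D R_D = 3.15 − 1.39 × 0.523 = 2.43 V.
V_DS = 2.43 V ≥ V_ov = 1.18 V, confirming saturation.

I_D = 1.39 mA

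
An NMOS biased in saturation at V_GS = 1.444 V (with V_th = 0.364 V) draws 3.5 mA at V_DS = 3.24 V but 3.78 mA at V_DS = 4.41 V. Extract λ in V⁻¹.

With V_GS fixed, I_D ∝ (1 + λ V_DS) in saturation, so I_D2/I_D1 = (1 + λ V_DS2)/(1 + λ V_DS1).
3.78/3.5 = 1.08 = (1 + 4.41 λ)/(1 + 3.24 λ).
Solving: λ (I_D1 V_DS2 − I_D2 V_DS1) = I_D2 − I_D1, so λ = (3.78 − 3.5) / (3.5 × 4.41 − 3.78 × 3.24) = 0.28 / 3.19 = 0.0878 V⁻¹.

λ = 0.0878 V⁻¹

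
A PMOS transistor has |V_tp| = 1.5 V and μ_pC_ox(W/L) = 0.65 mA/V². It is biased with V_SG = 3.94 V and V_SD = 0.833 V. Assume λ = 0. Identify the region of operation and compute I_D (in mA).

V_ov = V_SG − |V_tp| = 3.94 − 1.5 = 2.44 V.
Since V_SD = 0.833 V < V_ov = 2.44 V, the device is in the triode region.
I_D = k_p [V_ov · V_SD − ½ V_SD²] = 0.65 × [2.44 × 0.833 − 0.5 × 0.833²] = 1.1 mA.

Triode; I_D = 1.10 mA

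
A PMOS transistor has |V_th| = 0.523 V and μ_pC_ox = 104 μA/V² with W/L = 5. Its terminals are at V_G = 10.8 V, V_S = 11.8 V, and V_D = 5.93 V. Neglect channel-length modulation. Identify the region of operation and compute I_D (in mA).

V_SG = V_S − V_G = 11.8 − 10.8 = 1 V; V_SD = V_S − V_D = 11.8 − 5.93 = 5.87 V.
k_p = μ_pC_ox · (W/L) = 0.52 mA/V².
V_ov = V_SG − |V_th| = 1 − 0.523 = 0.477 V.
Since V_SD = 5.87 V ≥ V_ov = 0.477 V, the device is in saturation.
I_D = ½ k_p V_ov² = 0.5 × 0.52 × 0.477² = 0.0592 mA.

Saturation; I_D = 0.0592 mA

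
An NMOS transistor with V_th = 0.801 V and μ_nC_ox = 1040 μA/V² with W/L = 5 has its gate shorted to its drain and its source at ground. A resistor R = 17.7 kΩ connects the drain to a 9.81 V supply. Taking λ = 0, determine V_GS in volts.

With gate tied to drain, V_GS = V_DS ≥ V_GS − V_th, so the device is in saturation.
k_n = μ_nC_ox · (W/L) = 5.2 mA/V².
KCL at the drain: ½ k_n (V_GS − V_th)² = (V_DD − V_GS)/R.
Let x = V_GS − 0.801. Then 46 x² + x − 9.009 = 0, giving x = 0.432 V (positive root), so V_GS = 1.23 V.
I_D = (V_DD − V_GS)/R = (9.81 − 1.23) / 17.7 = 0.485 mA.

V_GS = 1.23 V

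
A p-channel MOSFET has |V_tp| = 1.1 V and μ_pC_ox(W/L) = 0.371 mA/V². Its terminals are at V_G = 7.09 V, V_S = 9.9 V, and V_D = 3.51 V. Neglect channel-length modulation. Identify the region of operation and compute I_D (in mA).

Saturation; I_D = 0.542 mA

V_SG = V_S − V_G = 9.9 − 7.09 = 2.81 V; V_SD = V_S − V_D = 9.9 − 3.51 = 6.39 V.
V_ov = V_SG − |V_tp| = 2.81 − 1.1 = 1.71 V.
Since V_SD = 6.39 V ≥ V_ov = 1.71 V, the device is in saturation.
I_D = ½ k_p V_ov² = 0.5 × 0.371 × 1.71² = 0.542 mA.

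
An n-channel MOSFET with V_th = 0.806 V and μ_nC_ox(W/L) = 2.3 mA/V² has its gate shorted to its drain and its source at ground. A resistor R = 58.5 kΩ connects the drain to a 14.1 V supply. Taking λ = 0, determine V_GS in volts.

V_GS = 1.24 V

With gate tied to drain, V_GS = V_DS ≥ V_GS − V_th, so the device is in saturation.
KCL at the drain: ½ k_n (V_GS − V_th)² = (V_DD − V_GS)/R.
Let x = V_GS − 0.806. Then 67.3 x² + x − 13.29 = 0, giving x = 0.437 V (positive root), so V_GS = 1.24 V.
I_D = (V_DD − V_GS)/R = (14.1 − 1.24) / 58.5 = 0.22 mA.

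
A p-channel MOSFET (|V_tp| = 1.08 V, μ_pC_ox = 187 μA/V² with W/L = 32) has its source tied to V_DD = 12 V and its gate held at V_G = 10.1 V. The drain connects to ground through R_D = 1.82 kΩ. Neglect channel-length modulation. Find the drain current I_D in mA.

V_SG = V_DD − V_G = 12 − 10.1 = 1.9 V, so V_ov = 1.9 − 1.08 = 0.82 V.
k_p = μ_pC_ox · (W/L) = 5.984 mA/V².
Assume saturation: I_D = ½ k_p V_ov² = 0.5 × 5.984 × 0.82² = 2.01 mA, giving V_SD = V_DD − I_D R_D = 12 − 2.01 × 1.82 = 8.34 V.
V_SD = 8.34 V ≥ V_ov = 0.82 V, confirming saturation.

I_D = 2.01 mA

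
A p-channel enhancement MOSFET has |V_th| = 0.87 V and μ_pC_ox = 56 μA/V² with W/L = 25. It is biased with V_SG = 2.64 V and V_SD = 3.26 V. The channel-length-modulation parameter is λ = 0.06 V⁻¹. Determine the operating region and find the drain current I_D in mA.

Saturation; I_D = 2.62 mA

k_p = μ_pC_ox · (W/L) = 1.4 mA/V².
V_ov = V_SG − |V_th| = 2.64 − 0.87 = 1.77 V.
Since V_SD = 3.26 V ≥ V_ov = 1.77 V, the device is in saturation.
I_D = ½ k_p V_ov² (1 + λ V_SD) = 0.5 × 1.4 × 1.77² × (1 + 0.06 × 3.26) = 2.62 mA.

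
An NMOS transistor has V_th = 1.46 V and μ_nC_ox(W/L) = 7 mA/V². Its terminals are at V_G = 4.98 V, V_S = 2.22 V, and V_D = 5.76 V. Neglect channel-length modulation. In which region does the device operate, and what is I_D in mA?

V_GS = V_G − V_S = 4.98 − 2.22 = 2.76 V; V_DS = V_D − V_S = 5.76 − 2.22 = 3.54 V.
V_ov = V_GS − V_th = 2.76 − 1.46 = 1.3 V.
Since V_DS = 3.54 V ≥ V_ov = 1.3 V, the device is in saturation.
I_D = ½ k_n V_ov² = 0.5 × 7 × 1.3² = 5.92 mA.

Saturation; I_D = 5.92 mA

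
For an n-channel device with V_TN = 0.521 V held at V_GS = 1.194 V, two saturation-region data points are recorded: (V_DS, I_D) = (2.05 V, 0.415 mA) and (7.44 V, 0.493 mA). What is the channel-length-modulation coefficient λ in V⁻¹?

λ = 0.0376 V⁻¹

With V_GS fixed, I_D ∝ (1 + λ V_DS) in saturation, so I_D2/I_D1 = (1 + λ V_DS2)/(1 + λ V_DS1).
0.493/0.415 = 1.188 = (1 + 7.44 λ)/(1 + 2.05 λ).
Solving: λ (I_D1 V_DS2 − I_D2 V_DS1) = I_D2 − I_D1, so λ = (0.493 − 0.415) / (0.415 × 7.44 − 0.493 × 2.05) = 0.078 / 2.08 = 0.0376 V⁻¹.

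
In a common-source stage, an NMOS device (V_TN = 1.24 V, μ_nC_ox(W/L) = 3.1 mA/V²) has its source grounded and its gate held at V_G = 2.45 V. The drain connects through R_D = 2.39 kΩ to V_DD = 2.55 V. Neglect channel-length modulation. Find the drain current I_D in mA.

V_GS = V_G = 2.45 V, so V_ov = 2.45 − 1.24 = 1.21 V.
Assume saturation: I_D = ½ k_n V_ov² = 0.5 × 3.1 × 1.21² = 2.27 mA, giving V_DS = V_DD − I_D R_D = 2.55 − 2.27 × 2.39 = -2.87 V.
But -2.87 V < V_ov = 1.21 V, so the device is actually in triode.
In triode I_D = k_n[V_ov V_DS − ½ V_DS²] and I_D = (V_DD − V_DS)/R_D. Equating: 3.7 V_DS² − 9.965 V_DS + 2.55 = 0, giving V_DS = 0.286 V (the root below V_ov).
I_D = (2.55 − 0.286) / 2.39 = 0.947 mA.

I_D = 0.947 mA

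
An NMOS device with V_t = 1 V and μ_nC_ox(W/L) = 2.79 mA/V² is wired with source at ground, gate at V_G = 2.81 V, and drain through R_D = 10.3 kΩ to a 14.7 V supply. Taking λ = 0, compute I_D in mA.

I_D = 1.40 mA

V_GS = V_G = 2.81 V, so V_ov = 2.81 − 1 = 1.81 V.
Assume saturation: I_D = ½ k_n V_ov² = 0.5 × 2.79 × 1.81² = 4.57 mA, giving V_DS = V_DD − I_D R_D = 14.7 − 4.57 × 10.3 = -32.4 V.
But -32.4 V < V_ov = 1.81 V, so the device is actually in triode.
In triode I_D = k_n[V_ov V_DS − ½ V_DS²] and I_D = (V_DD − V_DS)/R_D. Equating: 14.4 V_DS² − 53.01 V_DS + 14.7 = 0, giving V_DS = 0.302 V (the root below V_ov).
I_D = (14.7 − 0.302) / 10.3 = 1.4 mA.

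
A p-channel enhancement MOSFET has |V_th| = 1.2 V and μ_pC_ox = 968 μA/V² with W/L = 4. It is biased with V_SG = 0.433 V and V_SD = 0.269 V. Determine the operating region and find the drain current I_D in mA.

V_SG = 0.433 V < |V_th| = 1.2 V, so the transistor is in cutoff.

Cutoff; I_D = 0 mA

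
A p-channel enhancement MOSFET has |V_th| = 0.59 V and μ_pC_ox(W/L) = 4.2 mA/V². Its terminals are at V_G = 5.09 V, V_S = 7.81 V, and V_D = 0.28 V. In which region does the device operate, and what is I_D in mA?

Saturation; I_D = 9.53 mA

V_SG = V_S − V_G = 7.81 − 5.09 = 2.72 V; V_SD = V_S − V_D = 7.81 − 0.28 = 7.53 V.
V_ov = V_SG − |V_th| = 2.72 − 0.59 = 2.13 V.
Since V_SD = 7.53 V ≥ V_ov = 2.13 V, the device is in saturation.
I_D = ½ k_p V_ov² = 0.5 × 4.2 × 2.13² = 9.53 mA.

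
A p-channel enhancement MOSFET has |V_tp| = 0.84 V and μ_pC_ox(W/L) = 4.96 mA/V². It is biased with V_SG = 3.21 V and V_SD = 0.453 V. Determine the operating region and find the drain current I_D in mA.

V_ov = V_SG − |V_tp| = 3.21 − 0.84 = 2.37 V.
Since V_SD = 0.453 V < V_ov = 2.37 V, the device is in the triode region.
I_D = k_p [V_ov · V_SD − ½ V_SD²] = 4.96 × [2.37 × 0.453 − 0.5 × 0.453²] = 4.82 mA.

Triode; I_D = 4.82 mA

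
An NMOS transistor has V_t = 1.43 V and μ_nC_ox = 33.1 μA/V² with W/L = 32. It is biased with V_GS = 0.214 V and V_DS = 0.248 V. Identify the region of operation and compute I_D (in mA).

Cutoff; I_D = 0 mA

V_GS = 0.214 V < V_t = 1.43 V, so the transistor is in cutoff.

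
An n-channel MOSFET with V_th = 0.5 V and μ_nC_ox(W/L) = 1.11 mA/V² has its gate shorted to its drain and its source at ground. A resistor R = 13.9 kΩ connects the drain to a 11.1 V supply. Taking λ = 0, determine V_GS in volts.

V_GS = 1.61 V

With gate tied to drain, V_GS = V_DS ≥ V_GS − V_th, so the device is in saturation.
KCL at the drain: ½ k_n (V_GS − V_th)² = (V_DD − V_GS)/R.
Let x = V_GS − 0.5. Then 7.71 x² + x − 10.6 = 0, giving x = 1.11 V (positive root), so V_GS = 1.61 V.
I_D = (V_DD − V_GS)/R = (11.1 − 1.61) / 13.9 = 0.683 mA.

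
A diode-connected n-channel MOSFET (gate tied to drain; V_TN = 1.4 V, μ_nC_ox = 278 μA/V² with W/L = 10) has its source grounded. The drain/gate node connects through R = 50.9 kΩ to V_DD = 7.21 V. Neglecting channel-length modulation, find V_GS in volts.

V_GS = 1.68 V

With gate tied to drain, V_GS = V_DS ≥ V_GS − V_TN, so the device is in saturation.
k_n = μ_nC_ox · (W/L) = 2.78 mA/V².
KCL at the drain: ½ k_n (V_GS − V_TN)² = (V_DD − V_GS)/R.
Let x = V_GS − 1.4. Then 70.8 x² + x − 5.81 = 0, giving x = 0.28 V (positive root), so V_GS = 1.68 V.
I_D = (V_DD − V_GS)/R = (7.21 − 1.68) / 50.9 = 0.109 mA.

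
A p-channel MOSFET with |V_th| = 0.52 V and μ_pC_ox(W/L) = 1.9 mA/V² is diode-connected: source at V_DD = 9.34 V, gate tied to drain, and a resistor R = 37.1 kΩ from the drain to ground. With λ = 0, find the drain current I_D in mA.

With gate tied to drain, V_SG = V_SD ≥ V_SG − |V_th|, so the device is in saturation.
KCL at the drain: ½ k_p (V_SG − |V_th|)² = (V_DD − V_SG)/R.
Let x = V_SG − 0.52. Then 35.2 x² + x − 8.82 = 0, giving x = 0.486 V (positive root), so V_SG = 1.01 V.
I_D = (V_DD − V_SG)/R = (9.34 − 1.01) / 37.1 = 0.225 mA.

I_D = 0.225 mA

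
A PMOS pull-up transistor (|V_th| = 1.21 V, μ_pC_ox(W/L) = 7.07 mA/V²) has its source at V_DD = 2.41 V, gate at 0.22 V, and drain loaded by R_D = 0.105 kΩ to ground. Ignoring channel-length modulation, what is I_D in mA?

I_D = 3.40 mA

V_SG = V_DD − V_G = 2.41 − 0.22 = 2.19 V, so V_ov = 2.19 − 1.21 = 0.98 V.
Assume saturation: I_D = ½ k_p V_ov² = 0.5 × 7.07 × 0.98² = 3.4 mA, giving V_SD = V_DD − I_D R_D = 2.41 − 3.4 × 0.105 = 2.05 V.
V_SD = 2.05 V ≥ V_ov = 0.98 V, confirming saturation.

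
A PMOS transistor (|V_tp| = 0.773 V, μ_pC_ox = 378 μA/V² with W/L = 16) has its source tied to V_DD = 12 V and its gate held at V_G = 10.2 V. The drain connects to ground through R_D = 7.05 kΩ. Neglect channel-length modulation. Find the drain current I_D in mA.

V_SG = V_DD − V_G = 12 − 10.2 = 1.8 V, so V_ov = 1.8 − 0.773 = 1.03 V.
k_p = μ_pC_ox · (W/L) = 6.048 mA/V².
Assume saturation: I_D = ½ k_p V_ov² = 0.5 × 6.048 × 1.03² = 3.19 mA, giving V_SD = V_DD − I_D R_D = 12 − 3.19 × 7.05 = -10.5 V.
But -10.5 V < V_ov = 1.03 V, so the device is actually in triode.
In triode I_D = k_p[V_ov V_SD − ½ V_SD²] and I_D = (V_DD − V_SD)/R_D. Equating: 21.3 V_SD² − 44.79 V_SD + 12 = 0, giving V_SD = 0.315 V (the root below V_ov).
I_D = (12 − 0.315) / 7.05 = 1.66 mA.

I_D = 1.66 mA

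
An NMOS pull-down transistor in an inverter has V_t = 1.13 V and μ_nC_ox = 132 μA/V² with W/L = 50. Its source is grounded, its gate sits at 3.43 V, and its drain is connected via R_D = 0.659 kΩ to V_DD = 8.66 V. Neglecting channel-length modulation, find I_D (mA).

I_D = 11.7 mA

V_GS = V_G = 3.43 V, so V_ov = 3.43 − 1.13 = 2.3 V.
k_n = μ_nC_ox · (W/L) = 6.6 mA/V².
Assume saturation: I_D = ½ k_n V_ov² = 0.5 × 6.6 × 2.3² = 17.5 mA, giving V_DS = V_DD − I_D R_D = 8.66 − 17.5 × 0.659 = -2.84 V.
But -2.84 V < V_ov = 2.3 V, so the device is actually in triode.
In triode I_D = k_n[V_ov V_DS − ½ V_DS²] and I_D = (V_DD − V_DS)/R_D. Equating: 2.17 V_DS² − 11 V_DS + 8.66 = 0, giving V_DS = 0.975 V (the root below V_ov).
I_D = (8.66 − 0.975) / 0.659 = 11.7 mA.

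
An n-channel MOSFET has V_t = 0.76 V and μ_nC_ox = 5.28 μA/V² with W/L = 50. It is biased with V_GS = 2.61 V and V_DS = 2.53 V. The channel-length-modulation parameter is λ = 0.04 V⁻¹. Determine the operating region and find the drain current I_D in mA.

k_n = μ_nC_ox · (W/L) = 0.264 mA/V².
V_ov = V_GS − V_t = 2.61 − 0.76 = 1.85 V.
Since V_DS = 2.53 V ≥ V_ov = 1.85 V, the device is in saturation.
I_D = ½ k_n V_ov² (1 + λ V_DS) = 0.5 × 0.264 × 1.85² × (1 + 0.04 × 2.53) = 0.497 mA.

Saturation; I_D = 0.497 mA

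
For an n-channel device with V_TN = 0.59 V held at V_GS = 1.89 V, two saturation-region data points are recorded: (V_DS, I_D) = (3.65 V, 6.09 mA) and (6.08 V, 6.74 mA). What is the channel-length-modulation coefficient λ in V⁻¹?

With V_GS fixed, I_D ∝ (1 + λ V_DS) in saturation, so I_D2/I_D1 = (1 + λ V_DS2)/(1 + λ V_DS1).
6.74/6.09 = 1.107 = (1 + 6.08 λ)/(1 + 3.65 λ).
Solving: λ (I_D1 V_DS2 − I_D2 V_DS1) = I_D2 − I_D1, so λ = (6.74 − 6.09) / (6.09 × 6.08 − 6.74 × 3.65) = 0.65 / 12.4 = 0.0523 V⁻¹.

λ = 0.0523 V⁻¹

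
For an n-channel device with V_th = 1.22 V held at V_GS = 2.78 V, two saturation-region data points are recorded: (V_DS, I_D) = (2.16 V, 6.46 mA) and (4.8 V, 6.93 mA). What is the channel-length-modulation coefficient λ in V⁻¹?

λ = 0.0293 V⁻¹

With V_GS fixed, I_D ∝ (1 + λ V_DS) in saturation, so I_D2/I_D1 = (1 + λ V_DS2)/(1 + λ V_DS1).
6.93/6.46 = 1.073 = (1 + 4.8 λ)/(1 + 2.16 λ).
Solving: λ (I_D1 V_DS2 − I_D2 V_DS1) = I_D2 − I_D1, so λ = (6.93 − 6.46) / (6.46 × 4.8 − 6.93 × 2.16) = 0.47 / 16 = 0.0293 V⁻¹.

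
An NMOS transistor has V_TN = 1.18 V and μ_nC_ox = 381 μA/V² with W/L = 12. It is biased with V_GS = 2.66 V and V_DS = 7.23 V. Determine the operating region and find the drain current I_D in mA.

k_n = μ_nC_ox · (W/L) = 4.572 mA/V².
V_ov = V_GS − V_TN = 2.66 − 1.18 = 1.48 V.
Since V_DS = 7.23 V ≥ V_ov = 1.48 V, the device is in saturation.
I_D = ½ k_n V_ov² = 0.5 × 4.572 × 1.48² = 5.01 mA.

Saturation; I_D = 5.01 mA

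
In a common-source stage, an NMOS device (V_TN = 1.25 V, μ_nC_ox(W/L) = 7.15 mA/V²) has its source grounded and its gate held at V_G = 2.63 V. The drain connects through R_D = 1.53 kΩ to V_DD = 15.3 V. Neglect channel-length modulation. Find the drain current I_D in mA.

I_D = 6.81 mA

V_GS = V_G = 2.63 V, so V_ov = 2.63 − 1.25 = 1.38 V.
Assume saturation: I_D = ½ k_n V_ov² = 0.5 × 7.15 × 1.38² = 6.81 mA, giving V_DS = V_DD − I_D R_D = 15.3 − 6.81 × 1.53 = 4.88 V.
V_DS = 4.88 V ≥ V_ov = 1.38 V, confirming saturation.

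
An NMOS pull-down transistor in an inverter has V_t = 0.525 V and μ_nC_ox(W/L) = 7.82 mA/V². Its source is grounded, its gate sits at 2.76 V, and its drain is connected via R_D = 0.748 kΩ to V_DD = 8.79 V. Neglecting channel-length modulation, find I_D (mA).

V_GS = V_G = 2.76 V, so V_ov = 2.76 − 0.525 = 2.23 V.
Assume saturation: I_D = ½ k_n V_ov² = 0.5 × 7.82 × 2.23² = 19.5 mA, giving V_DS = V_DD − I_D R_D = 8.79 − 19.5 × 0.748 = -5.82 V.
But -5.82 V < V_ov = 2.23 V, so the device is actually in triode.
In triode I_D = k_n[V_ov V_DS − ½ V_DS²] and I_D = (V_DD − V_DS)/R_D. Equating: 2.92 V_DS² − 14.07 V_DS + 8.79 = 0, giving V_DS = 0.738 V (the root below V_ov).
I_D = (8.79 − 0.738) / 0.748 = 10.8 mA.

I_D = 10.8 mA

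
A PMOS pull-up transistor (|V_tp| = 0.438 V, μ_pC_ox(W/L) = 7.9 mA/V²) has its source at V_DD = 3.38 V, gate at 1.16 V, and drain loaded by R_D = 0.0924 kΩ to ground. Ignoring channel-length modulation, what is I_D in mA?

V_SG = V_DD − V_G = 3.38 − 1.16 = 2.22 V, so V_ov = 2.22 − 0.438 = 1.78 V.
Assume saturation: I_D = ½ k_p V_ov² = 0.5 × 7.9 × 1.78² = 12.5 mA, giving V_SD = V_DD − I_D R_D = 3.38 − 12.5 × 0.0924 = 2.22 V.
V_SD = 2.22 V ≥ V_ov = 1.78 V, confirming saturation.

I_D = 12.5 mA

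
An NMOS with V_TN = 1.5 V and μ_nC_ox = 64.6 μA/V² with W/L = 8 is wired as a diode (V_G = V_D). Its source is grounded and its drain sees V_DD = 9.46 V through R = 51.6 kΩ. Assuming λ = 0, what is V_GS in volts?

V_GS = 2.24 V

With gate tied to drain, V_GS = V_DS ≥ V_GS − V_TN, so the device is in saturation.
k_n = μ_nC_ox · (W/L) = 0.5168 mA/V².
KCL at the drain: ½ k_n (V_GS − V_TN)² = (V_DD − V_GS)/R.
Let x = V_GS − 1.5. Then 13.3 x² + x − 7.96 = 0, giving x = 0.736 V (positive root), so V_GS = 2.24 V.
I_D = (V_DD − V_GS)/R = (9.46 − 2.24) / 51.6 = 0.14 mA.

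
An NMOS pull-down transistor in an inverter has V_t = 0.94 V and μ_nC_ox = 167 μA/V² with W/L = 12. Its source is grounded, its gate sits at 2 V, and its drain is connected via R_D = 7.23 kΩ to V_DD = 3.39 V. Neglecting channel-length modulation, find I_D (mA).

I_D = 0.437 mA

V_GS = V_G = 2 V, so V_ov = 2 − 0.94 = 1.06 V.
k_n = μ_nC_ox · (W/L) = 2.004 mA/V².
Assume saturation: I_D = ½ k_n V_ov² = 0.5 × 2.004 × 1.06² = 1.13 mA, giving V_DS = V_DD − I_D R_D = 3.39 − 1.13 × 7.23 = -4.75 V.
But -4.75 V < V_ov = 1.06 V, so the device is actually in triode.
In triode I_D = k_n[V_ov V_DS − ½ V_DS²] and I_D = (V_DD − V_DS)/R_D. Equating: 7.24 V_DS² − 16.36 V_DS + 3.39 = 0, giving V_DS = 0.231 V (the root below V_ov).
I_D = (3.39 − 0.231) / 7.23 = 0.437 mA.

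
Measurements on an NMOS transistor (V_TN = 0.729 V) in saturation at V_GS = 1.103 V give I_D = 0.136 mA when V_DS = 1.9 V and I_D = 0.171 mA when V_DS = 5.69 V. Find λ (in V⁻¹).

λ = 0.0780 V⁻¹

With V_GS fixed, I_D ∝ (1 + λ V_DS) in saturation, so I_D2/I_D1 = (1 + λ V_DS2)/(1 + λ V_DS1).
0.171/0.136 = 1.257 = (1 + 5.69 λ)/(1 + 1.9 λ).
Solving: λ (I_D1 V_DS2 − I_D2 V_DS1) = I_D2 − I_D1, so λ = (0.171 − 0.136) / (0.136 × 5.69 − 0.171 × 1.9) = 0.035 / 0.449 = 0.078 V⁻¹.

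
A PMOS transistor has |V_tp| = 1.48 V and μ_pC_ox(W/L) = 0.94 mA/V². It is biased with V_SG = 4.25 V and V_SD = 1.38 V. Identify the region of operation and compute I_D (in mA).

V_ov = V_SG − |V_tp| = 4.25 − 1.48 = 2.77 V.
Since V_SD = 1.38 V < V_ov = 2.77 V, the device is in the triode region.
I_D = k_p [V_ov · V_SD − ½ V_SD²] = 0.94 × [2.77 × 1.38 − 0.5 × 1.38²] = 2.7 mA.

Triode; I_D = 2.70 mA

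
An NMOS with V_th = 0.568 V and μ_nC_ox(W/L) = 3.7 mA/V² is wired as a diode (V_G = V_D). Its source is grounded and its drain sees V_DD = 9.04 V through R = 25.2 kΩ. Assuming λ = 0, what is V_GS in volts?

With gate tied to drain, V_GS = V_DS ≥ V_GS − V_th, so the device is in saturation.
KCL at the drain: ½ k_n (V_GS − V_th)² = (V_DD − V_GS)/R.
Let x = V_GS − 0.568. Then 46.6 x² + x − 8.472 = 0, giving x = 0.416 V (positive root), so V_GS = 0.984 V.
I_D = (V_DD − V_GS)/R = (9.04 − 0.984) / 25.2 = 0.32 mA.

V_GS = 0.984 V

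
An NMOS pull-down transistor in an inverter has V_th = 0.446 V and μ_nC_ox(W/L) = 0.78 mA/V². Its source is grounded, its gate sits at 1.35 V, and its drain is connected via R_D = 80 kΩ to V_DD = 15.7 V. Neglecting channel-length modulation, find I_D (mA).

V_GS = V_G = 1.35 V, so V_ov = 1.35 − 0.446 = 0.904 V.
Assume saturation: I_D = ½ k_n V_ov² = 0.5 × 0.78 × 0.904² = 0.319 mA, giving V_DS = V_DD − I_D R_D = 15.7 − 0.319 × 80 = -9.8 V.
But -9.8 V < V_ov = 0.904 V, so the device is actually in triode.
In triode I_D = k_n[V_ov V_DS − ½ V_DS²] and I_D = (V_DD − V_DS)/R_D. Equating: 31.2 V_DS² − 57.41 V_DS + 15.7 = 0, giving V_DS = 0.334 V (the root below V_ov).
I_D = (15.7 − 0.334) / 80 = 0.192 mA.

I_D = 0.192 mA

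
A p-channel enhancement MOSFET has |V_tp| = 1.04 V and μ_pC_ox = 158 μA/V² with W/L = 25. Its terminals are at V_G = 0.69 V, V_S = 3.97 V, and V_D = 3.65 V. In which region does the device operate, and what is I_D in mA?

Triode; I_D = 2.63 mA

V_SG = V_S − V_G = 3.97 − 0.69 = 3.28 V; V_SD = V_S − V_D = 3.97 − 3.65 = 0.32 V.
k_p = μ_pC_ox · (W/L) = 3.95 mA/V².
V_ov = V_SG − |V_tp| = 3.28 − 1.04 = 2.24 V.
Since V_SD = 0.32 V < V_ov = 2.24 V, the device is in the triode region.
I_D = k_p [V_ov · V_SD − ½ V_SD²] = 3.95 × [2.24 × 0.32 − 0.5 × 0.32²] = 2.63 mA.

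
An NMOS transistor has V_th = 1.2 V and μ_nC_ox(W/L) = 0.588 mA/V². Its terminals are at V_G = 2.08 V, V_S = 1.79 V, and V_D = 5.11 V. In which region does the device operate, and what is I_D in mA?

V_GS = V_G − V_S = 2.08 − 1.79 = 0.29 V; V_DS = V_D − V_S = 5.11 − 1.79 = 3.32 V.
V_GS = 0.29 V < V_th = 1.2 V, so the transistor is in cutoff.

Cutoff; I_D = 0 mA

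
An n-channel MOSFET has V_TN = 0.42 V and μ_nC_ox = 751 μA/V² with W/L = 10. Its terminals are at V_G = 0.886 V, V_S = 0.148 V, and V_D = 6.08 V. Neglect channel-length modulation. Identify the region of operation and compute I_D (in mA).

Saturation; I_D = 0.380 mA

V_GS = V_G − V_S = 0.886 − 0.148 = 0.738 V; V_DS = V_D − V_S = 6.08 − 0.148 = 5.93 V.
k_n = μ_nC_ox · (W/L) = 7.51 mA/V².
V_ov = V_GS − V_TN = 0.738 − 0.42 = 0.318 V.
Since V_DS = 5.93 V ≥ V_ov = 0.318 V, the device is in saturation.
I_D = ½ k_n V_ov² = 0.5 × 7.51 × 0.318² = 0.38 mA.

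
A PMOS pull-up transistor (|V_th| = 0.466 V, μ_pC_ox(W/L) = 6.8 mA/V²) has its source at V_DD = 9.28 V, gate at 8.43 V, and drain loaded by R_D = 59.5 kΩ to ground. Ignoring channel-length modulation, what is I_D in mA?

I_D = 0.155 mA

V_SG = V_DD − V_G = 9.28 − 8.43 = 0.85 V, so V_ov = 0.85 − 0.466 = 0.384 V.
Assume saturation: I_D = ½ k_p V_ov² = 0.5 × 6.8 × 0.384² = 0.501 mA, giving V_SD = V_DD − I_D R_D = 9.28 − 0.501 × 59.5 = -20.6 V.
But -20.6 V < V_ov = 0.384 V, so the device is actually in triode.
In triode I_D = k_p[V_ov V_SD − ½ V_SD²] and I_D = (V_DD − V_SD)/R_D. Equating: 202 V_SD² − 156.4 V_SD + 9.28 = 0, giving V_SD = 0.0648 V (the root below V_ov).
I_D = (9.28 − 0.0648) / 59.5 = 0.155 mA.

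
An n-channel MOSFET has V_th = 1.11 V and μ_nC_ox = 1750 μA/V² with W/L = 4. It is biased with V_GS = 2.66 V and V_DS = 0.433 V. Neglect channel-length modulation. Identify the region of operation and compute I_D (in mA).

k_n = μ_nC_ox · (W/L) = 7 mA/V².
V_ov = V_GS − V_th = 2.66 − 1.11 = 1.55 V.
Since V_DS = 0.433 V < V_ov = 1.55 V, the device is in the triode region.
I_D = k_n [V_ov · V_DS − ½ V_DS²] = 7 × [1.55 × 0.433 − 0.5 × 0.433²] = 4.04 mA.

Triode; I_D = 4.04 mA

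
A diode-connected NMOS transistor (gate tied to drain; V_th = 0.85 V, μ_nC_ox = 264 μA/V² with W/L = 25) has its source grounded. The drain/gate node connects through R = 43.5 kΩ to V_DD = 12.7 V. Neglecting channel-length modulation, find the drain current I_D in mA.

With gate tied to drain, V_GS = V_DS ≥ V_GS − V_th, so the device is in saturation.
k_n = μ_nC_ox · (W/L) = 6.6 mA/V².
KCL at the drain: ½ k_n (V_GS − V_th)² = (V_DD − V_GS)/R.
Let x = V_GS − 0.85. Then 144 x² + x − 11.85 = 0, giving x = 0.284 V (positive root), so V_GS = 1.13 V.
I_D = (V_DD − V_GS)/R = (12.7 − 1.13) / 43.5 = 0.266 mA.

I_D = 0.266 mA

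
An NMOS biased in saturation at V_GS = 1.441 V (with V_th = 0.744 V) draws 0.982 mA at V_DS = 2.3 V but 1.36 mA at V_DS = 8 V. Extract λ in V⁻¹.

λ = 0.0799 V⁻¹

With V_GS fixed, I_D ∝ (1 + λ V_DS) in saturation, so I_D2/I_D1 = (1 + λ V_DS2)/(1 + λ V_DS1).
1.36/0.982 = 1.385 = (1 + 8 λ)/(1 + 2.3 λ).
Solving: λ (I_D1 V_DS2 − I_D2 V_DS1) = I_D2 − I_D1, so λ = (1.36 − 0.982) / (0.982 × 8 − 1.36 × 2.3) = 0.378 / 4.73 = 0.0799 V⁻¹.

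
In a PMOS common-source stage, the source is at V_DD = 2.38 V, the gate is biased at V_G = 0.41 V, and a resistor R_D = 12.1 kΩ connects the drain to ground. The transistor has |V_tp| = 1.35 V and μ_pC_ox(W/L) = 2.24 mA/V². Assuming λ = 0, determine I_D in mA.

V_SG = V_DD − V_G = 2.38 − 0.41 = 1.97 V, so V_ov = 1.97 − 1.35 = 0.62 V.
Assume saturation: I_D = ½ k_p V_ov² = 0.5 × 2.24 × 0.62² = 0.431 mA, giving V_SD = V_DD − I_D R_D = 2.38 − 0.431 × 12.1 = -2.83 V.
But -2.83 V < V_ov = 0.62 V, so the device is actually in triode.
In triode I_D = k_p[V_ov V_SD − ½ V_SD²] and I_D = (V_DD − V_SD)/R_D. Equating: 13.6 V_SD² − 17.8 V_SD + 2.38 = 0, giving V_SD = 0.151 V (the root below V_ov).
I_D = (2.38 − 0.151) / 12.1 = 0.184 mA.

I_D = 0.184 mA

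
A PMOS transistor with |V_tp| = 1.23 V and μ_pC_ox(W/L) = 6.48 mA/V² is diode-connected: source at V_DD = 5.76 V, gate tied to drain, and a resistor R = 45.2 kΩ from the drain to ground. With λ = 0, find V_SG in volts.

With gate tied to drain, V_SG = V_SD ≥ V_SG − |V_tp|, so the device is in saturation.
KCL at the drain: ½ k_p (V_SG − |V_tp|)² = (V_DD − V_SG)/R.
Let x = V_SG − 1.23. Then 146 x² + x − 4.53 = 0, giving x = 0.172 V (positive root), so V_SG = 1.4 V.
I_D = (V_DD − V_SG)/R = (5.76 − 1.4) / 45.2 = 0.0964 mA.

V_SG = 1.40 V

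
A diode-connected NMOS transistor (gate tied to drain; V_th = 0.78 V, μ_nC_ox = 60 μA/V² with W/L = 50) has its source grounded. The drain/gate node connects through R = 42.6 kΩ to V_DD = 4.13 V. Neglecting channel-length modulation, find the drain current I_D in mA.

I_D = 0.0734 mA

With gate tied to drain, V_GS = V_DS ≥ V_GS − V_th, so the device is in saturation.
k_n = μ_nC_ox · (W/L) = 3 mA/V².
KCL at the drain: ½ k_n (V_GS − V_th)² = (V_DD − V_GS)/R.
Let x = V_GS − 0.78. Then 63.9 x² + x − 3.35 = 0, giving x = 0.221 V (positive root), so V_GS = 1 V.
I_D = (V_DD − V_GS)/R = (4.13 − 1) / 42.6 = 0.0734 mA.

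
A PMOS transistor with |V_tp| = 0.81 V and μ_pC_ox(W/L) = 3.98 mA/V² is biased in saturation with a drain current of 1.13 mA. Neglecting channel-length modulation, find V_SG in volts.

V_SG = 1.56 V

In saturation I_D = ½ k_p (V_SG − |V_tp|)², so V_SG − |V_tp| = √(2 I_D / k_p) = √(2 × 1.13 / 3.98) = 0.754 V.
V_SG = 0.81 + 0.754 = 1.56 V.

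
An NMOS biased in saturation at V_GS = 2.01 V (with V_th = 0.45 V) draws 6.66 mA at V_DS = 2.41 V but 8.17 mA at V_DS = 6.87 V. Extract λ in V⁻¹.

With V_GS fixed, I_D ∝ (1 + λ V_DS) in saturation, so I_D2/I_D1 = (1 + λ V_DS2)/(1 + λ V_DS1).
8.17/6.66 = 1.227 = (1 + 6.87 λ)/(1 + 2.41 λ).
Solving: λ (I_D1 V_DS2 − I_D2 V_DS1) = I_D2 − I_D1, so λ = (8.17 − 6.66) / (6.66 × 6.87 − 8.17 × 2.41) = 1.51 / 26.1 = 0.0579 V⁻¹.

λ = 0.0579 V⁻¹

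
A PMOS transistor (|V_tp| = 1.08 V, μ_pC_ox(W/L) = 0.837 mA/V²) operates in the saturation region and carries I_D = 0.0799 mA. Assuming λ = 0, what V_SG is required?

V_SG = 1.52 V

In saturation I_D = ½ k_p (V_SG − |V_tp|)², so V_SG − |V_tp| = √(2 I_D / k_p) = √(2 × 0.0799 / 0.837) = 0.437 V.
V_SG = 1.08 + 0.437 = 1.52 V.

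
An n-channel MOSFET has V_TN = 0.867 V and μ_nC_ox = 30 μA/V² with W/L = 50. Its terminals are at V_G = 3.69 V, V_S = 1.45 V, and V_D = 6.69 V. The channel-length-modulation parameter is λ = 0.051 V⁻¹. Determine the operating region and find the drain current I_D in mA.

Saturation; I_D = 1.79 mA

V_GS = V_G − V_S = 3.69 − 1.45 = 2.24 V; V_DS = V_D − V_S = 6.69 − 1.45 = 5.24 V.
k_n = μ_nC_ox · (W/L) = 1.5 mA/V².
V_ov = V_GS − V_TN = 2.24 − 0.867 = 1.37 V.
Since V_DS = 5.24 V ≥ V_ov = 1.37 V, the device is in saturation.
I_D = ½ k_n V_ov² (1 + λ V_DS) = 0.5 × 1.5 × 1.37² × (1 + 0.051 × 5.24) = 1.79 mA.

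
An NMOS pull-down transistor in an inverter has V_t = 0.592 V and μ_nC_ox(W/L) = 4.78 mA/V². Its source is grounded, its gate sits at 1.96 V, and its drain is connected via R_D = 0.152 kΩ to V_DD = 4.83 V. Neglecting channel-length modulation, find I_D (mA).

V_GS = V_G = 1.96 V, so V_ov = 1.96 − 0.592 = 1.37 V.
Assume saturation: I_D = ½ k_n V_ov² = 0.5 × 4.78 × 1.37² = 4.47 mA, giving V_DS = V_DD − I_D R_D = 4.83 − 4.47 × 0.152 = 4.15 V.
V_DS = 4.15 V ≥ V_ov = 1.37 V, confirming saturation.

I_D = 4.47 mA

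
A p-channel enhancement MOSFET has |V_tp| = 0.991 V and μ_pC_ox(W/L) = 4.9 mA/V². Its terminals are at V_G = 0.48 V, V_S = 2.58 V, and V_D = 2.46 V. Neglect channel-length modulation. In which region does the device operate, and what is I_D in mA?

Triode; I_D = 0.617 mA

V_SG = V_S − V_G = 2.58 − 0.48 = 2.1 V; V_SD = V_S − V_D = 2.58 − 2.46 = 0.12 V.
V_ov = V_SG − |V_tp| = 2.1 − 0.991 = 1.11 V.
Since V_SD = 0.12 V < V_ov = 1.11 V, the device is in the triode region.
I_D = k_p [V_ov · V_SD − ½ V_SD²] = 4.9 × [1.11 × 0.12 − 0.5 × 0.12²] = 0.617 mA.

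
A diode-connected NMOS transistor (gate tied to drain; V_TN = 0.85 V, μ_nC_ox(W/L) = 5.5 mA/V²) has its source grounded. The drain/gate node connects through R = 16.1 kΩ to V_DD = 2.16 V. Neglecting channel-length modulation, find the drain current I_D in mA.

With gate tied to drain, V_GS = V_DS ≥ V_GS − V_TN, so the device is in saturation.
KCL at the drain: ½ k_n (V_GS − V_TN)² = (V_DD − V_GS)/R.
Let x = V_GS − 0.85. Then 44.3 x² + x − 1.31 = 0, giving x = 0.161 V (positive root), so V_GS = 1.01 V.
I_D = (V_DD − V_GS)/R = (2.16 − 1.01) / 16.1 = 0.0714 mA.

I_D = 0.0714 mA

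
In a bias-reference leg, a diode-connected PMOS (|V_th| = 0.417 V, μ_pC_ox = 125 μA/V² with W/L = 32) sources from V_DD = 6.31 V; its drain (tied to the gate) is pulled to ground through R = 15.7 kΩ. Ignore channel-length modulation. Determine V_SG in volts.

V_SG = 0.835 V

With gate tied to drain, V_SG = V_SD ≥ V_SG − |V_th|, so the device is in saturation.
k_p = μ_pC_ox · (W/L) = 4 mA/V².
KCL at the drain: ½ k_p (V_SG − |V_th|)² = (V_DD − V_SG)/R.
Let x = V_SG − 0.417. Then 31.4 x² + x − 5.893 = 0, giving x = 0.418 V (positive root), so V_SG = 0.835 V.
I_D = (V_DD − V_SG)/R = (6.31 − 0.835) / 15.7 = 0.349 mA.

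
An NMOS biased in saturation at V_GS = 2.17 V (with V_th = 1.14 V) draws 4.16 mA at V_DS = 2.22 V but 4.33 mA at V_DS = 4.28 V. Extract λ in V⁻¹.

With V_GS fixed, I_D ∝ (1 + λ V_DS) in saturation, so I_D2/I_D1 = (1 + λ V_DS2)/(1 + λ V_DS1).
4.33/4.16 = 1.041 = (1 + 4.28 λ)/(1 + 2.22 λ).
Solving: λ (I_D1 V_DS2 − I_D2 V_DS1) = I_D2 − I_D1, so λ = (4.33 − 4.16) / (4.16 × 4.28 − 4.33 × 2.22) = 0.17 / 8.19 = 0.0208 V⁻¹.

λ = 0.0208 V⁻¹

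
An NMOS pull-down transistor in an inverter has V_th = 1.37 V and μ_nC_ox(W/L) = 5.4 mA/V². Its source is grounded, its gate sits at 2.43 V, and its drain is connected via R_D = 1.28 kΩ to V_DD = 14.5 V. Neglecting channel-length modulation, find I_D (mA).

V_GS = V_G = 2.43 V, so V_ov = 2.43 − 1.37 = 1.06 V.
Assume saturation: I_D = ½ k_n V_ov² = 0.5 × 5.4 × 1.06² = 3.03 mA, giving V_DS = V_DD − I_D R_D = 14.5 − 3.03 × 1.28 = 10.6 V.
V_DS = 10.6 V ≥ V_ov = 1.06 V, confirming saturation.

I_D = 3.03 mA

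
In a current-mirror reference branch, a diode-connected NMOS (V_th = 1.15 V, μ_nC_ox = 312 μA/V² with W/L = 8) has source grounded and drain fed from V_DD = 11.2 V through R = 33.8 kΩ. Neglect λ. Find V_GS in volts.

With gate tied to drain, V_GS = V_DS ≥ V_GS − V_th, so the device is in saturation.
k_n = μ_nC_ox · (W/L) = 2.496 mA/V².
KCL at the drain: ½ k_n (V_GS − V_th)² = (V_DD − V_GS)/R.
Let x = V_GS − 1.15. Then 42.2 x² + x − 10.05 = 0, giving x = 0.476 V (positive root), so V_GS = 1.63 V.
I_D = (V_DD − V_GS)/R = (11.2 − 1.63) / 33.8 = 0.283 mA.

V_GS = 1.63 V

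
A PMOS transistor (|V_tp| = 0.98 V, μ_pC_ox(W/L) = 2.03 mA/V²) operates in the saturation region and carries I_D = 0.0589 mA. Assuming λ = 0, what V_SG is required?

In saturation I_D = ½ k_p (V_SG − |V_tp|)², so V_SG − |V_tp| = √(2 I_D / k_p) = √(2 × 0.0589 / 2.03) = 0.241 V.
V_SG = 0.98 + 0.241 = 1.22 V.

V_SG = 1.22 V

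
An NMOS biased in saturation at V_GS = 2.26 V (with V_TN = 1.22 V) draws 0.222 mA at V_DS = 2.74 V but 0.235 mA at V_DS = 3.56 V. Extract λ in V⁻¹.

λ = 0.0888 V⁻¹

With V_GS fixed, I_D ∝ (1 + λ V_DS) in saturation, so I_D2/I_D1 = (1 + λ V_DS2)/(1 + λ V_DS1).
0.235/0.222 = 1.059 = (1 + 3.56 λ)/(1 + 2.74 λ).
Solving: λ (I_D1 V_DS2 − I_D2 V_DS1) = I_D2 − I_D1, so λ = (0.235 − 0.222) / (0.222 × 3.56 − 0.235 × 2.74) = 0.013 / 0.146 = 0.0888 V⁻¹.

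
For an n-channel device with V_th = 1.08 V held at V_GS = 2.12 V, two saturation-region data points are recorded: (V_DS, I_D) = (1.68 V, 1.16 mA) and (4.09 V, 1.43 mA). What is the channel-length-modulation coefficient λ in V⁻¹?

λ = 0.115 V⁻¹

With V_GS fixed, I_D ∝ (1 + λ V_DS) in saturation, so I_D2/I_D1 = (1 + λ V_DS2)/(1 + λ V_DS1).
1.43/1.16 = 1.233 = (1 + 4.09 λ)/(1 + 1.68 λ).
Solving: λ (I_D1 V_DS2 − I_D2 V_DS1) = I_D2 − I_D1, so λ = (1.43 − 1.16) / (1.16 × 4.09 − 1.43 × 1.68) = 0.27 / 2.34 = 0.115 V⁻¹.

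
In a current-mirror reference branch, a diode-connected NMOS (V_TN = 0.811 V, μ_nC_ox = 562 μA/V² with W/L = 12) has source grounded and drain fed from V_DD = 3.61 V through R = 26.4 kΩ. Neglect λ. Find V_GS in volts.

V_GS = 0.983 V

With gate tied to drain, V_GS = V_DS ≥ V_GS − V_TN, so the device is in saturation.
k_n = μ_nC_ox · (W/L) = 6.744 mA/V².
KCL at the drain: ½ k_n (V_GS − V_TN)² = (V_DD − V_GS)/R.
Let x = V_GS − 0.811. Then 89 x² + x − 2.799 = 0, giving x = 0.172 V (positive root), so V_GS = 0.983 V.
I_D = (V_DD − V_GS)/R = (3.61 − 0.983) / 26.4 = 0.0995 mA.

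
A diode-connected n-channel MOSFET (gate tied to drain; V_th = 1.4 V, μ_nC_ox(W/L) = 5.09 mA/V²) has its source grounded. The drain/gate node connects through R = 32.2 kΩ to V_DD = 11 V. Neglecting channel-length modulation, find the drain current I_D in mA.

With gate tied to drain, V_GS = V_DS ≥ V_GS − V_th, so the device is in saturation.
KCL at the drain: ½ k_n (V_GS − V_th)² = (V_DD − V_GS)/R.
Let x = V_GS − 1.4. Then 81.9 x² + x − 9.6 = 0, giving x = 0.336 V (positive root), so V_GS = 1.74 V.
I_D = (V_DD − V_GS)/R = (11 − 1.74) / 32.2 = 0.288 mA.

I_D = 0.288 mA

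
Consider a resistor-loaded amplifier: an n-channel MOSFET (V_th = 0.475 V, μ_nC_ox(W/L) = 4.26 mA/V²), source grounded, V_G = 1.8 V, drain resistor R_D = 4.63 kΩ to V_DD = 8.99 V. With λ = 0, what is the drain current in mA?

V_GS = V_G = 1.8 V, so V_ov = 1.8 − 0.475 = 1.33 V.
Assume saturation: I_D = ½ k_n V_ov² = 0.5 × 4.26 × 1.33² = 3.74 mA, giving V_DS = V_DD − I_D R_D = 8.99 − 3.74 × 4.63 = -8.32 V.
But -8.32 V < V_ov = 1.33 V, so the device is actually in triode.
In triode I_D = k_n[V_ov V_DS − ½ V_DS²] and I_D = (V_DD − V_DS)/R_D. Equating: 9.86 V_DS² − 27.13 V_DS + 8.99 = 0, giving V_DS = 0.385 V (the root below V_ov).
I_D = (8.99 − 0.385) / 4.63 = 1.86 mA.

I_D = 1.86 mA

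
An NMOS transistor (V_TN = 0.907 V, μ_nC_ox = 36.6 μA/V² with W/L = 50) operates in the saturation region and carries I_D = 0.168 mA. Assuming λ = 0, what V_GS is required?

V_GS = 1.34 V

k_n = μ_nC_ox · (W/L) = 1.83 mA/V².
In saturation I_D = ½ k_n (V_GS − V_TN)², so V_GS − V_TN = √(2 I_D / k_n) = √(2 × 0.168 / 1.83) = 0.428 V.
V_GS = 0.907 + 0.428 = 1.34 V.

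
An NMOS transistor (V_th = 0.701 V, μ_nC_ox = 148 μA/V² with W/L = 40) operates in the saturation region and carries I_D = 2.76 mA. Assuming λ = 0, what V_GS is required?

k_n = μ_nC_ox · (W/L) = 5.92 mA/V².
In saturation I_D = ½ k_n (V_GS − V_th)², so V_GS − V_th = √(2 I_D / k_n) = √(2 × 2.76 / 5.92) = 0.966 V.
V_GS = 0.701 + 0.966 = 1.67 V.

V_GS = 1.67 V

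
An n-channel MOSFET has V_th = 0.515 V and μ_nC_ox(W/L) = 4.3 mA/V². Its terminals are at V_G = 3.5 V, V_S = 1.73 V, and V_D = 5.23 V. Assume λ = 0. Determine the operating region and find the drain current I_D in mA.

Saturation; I_D = 3.39 mA

V_GS = V_G − V_S = 3.5 − 1.73 = 1.77 V; V_DS = V_D − V_S = 5.23 − 1.73 = 3.5 V.
V_ov = V_GS − V_th = 1.77 − 0.515 = 1.25 V.
Since V_DS = 3.5 V ≥ V_ov = 1.25 V, the device is in saturation.
I_D = ½ k_n V_ov² = 0.5 × 4.3 × 1.25² = 3.39 mA.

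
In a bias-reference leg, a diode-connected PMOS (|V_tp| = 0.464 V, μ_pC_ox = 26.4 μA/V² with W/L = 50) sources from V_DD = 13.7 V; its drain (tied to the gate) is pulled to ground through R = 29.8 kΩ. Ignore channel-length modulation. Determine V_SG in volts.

With gate tied to drain, V_SG = V_SD ≥ V_SG − |V_tp|, so the device is in saturation.
k_p = μ_pC_ox · (W/L) = 1.32 mA/V².
KCL at the drain: ½ k_p (V_SG − |V_tp|)² = (V_DD − V_SG)/R.
Let x = V_SG − 0.464. Then 19.7 x² + x − 13.24 = 0, giving x = 0.795 V (positive root), so V_SG = 1.26 V.
I_D = (V_DD − V_SG)/R = (13.7 − 1.26) / 29.8 = 0.417 mA.

V_SG = 1.26 V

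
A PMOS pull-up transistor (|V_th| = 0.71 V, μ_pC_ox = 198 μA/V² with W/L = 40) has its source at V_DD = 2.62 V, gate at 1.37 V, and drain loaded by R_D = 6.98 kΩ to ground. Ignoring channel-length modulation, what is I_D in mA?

I_D = 0.362 mA

V_SG = V_DD − V_G = 2.62 − 1.37 = 1.25 V, so V_ov = 1.25 − 0.71 = 0.54 V.
k_p = μ_pC_ox · (W/L) = 7.92 mA/V².
Assume saturation: I_D = ½ k_p V_ov² = 0.5 × 7.92 × 0.54² = 1.15 mA, giving V_SD = V_DD − I_D R_D = 2.62 − 1.15 × 6.98 = -5.44 V.
But -5.44 V < V_ov = 0.54 V, so the device is actually in triode.
In triode I_D = k_p[V_ov V_SD − ½ V_SD²] and I_D = (V_DD − V_SD)/R_D. Equating: 27.6 V_SD² − 30.85 V_SD + 2.62 = 0, giving V_SD = 0.0926 V (the root below V_ov).
I_D = (2.62 − 0.0926) / 6.98 = 0.362 mA.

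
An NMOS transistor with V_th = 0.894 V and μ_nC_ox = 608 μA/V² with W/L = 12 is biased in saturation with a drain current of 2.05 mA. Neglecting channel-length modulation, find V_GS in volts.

V_GS = 1.64 V

k_n = μ_nC_ox · (W/L) = 7.296 mA/V².
In saturation I_D = ½ k_n (V_GS − V_th)², so V_GS − V_th = √(2 I_D / k_n) = √(2 × 2.05 / 7.296) = 0.75 V.
V_GS = 0.894 + 0.75 = 1.64 V.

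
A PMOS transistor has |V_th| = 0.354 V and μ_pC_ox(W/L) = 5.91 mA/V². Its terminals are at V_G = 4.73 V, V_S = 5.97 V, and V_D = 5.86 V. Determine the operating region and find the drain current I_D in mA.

Triode; I_D = 0.540 mA

V_SG = V_S − V_G = 5.97 − 4.73 = 1.24 V; V_SD = V_S − V_D = 5.97 − 5.86 = 0.11 V.
V_ov = V_SG − |V_th| = 1.24 − 0.354 = 0.886 V.
Since V_SD = 0.11 V < V_ov = 0.886 V, the device is in the triode region.
I_D = k_p [V_ov · V_SD − ½ V_SD²] = 5.91 × [0.886 × 0.11 − 0.5 × 0.11²] = 0.54 mA.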